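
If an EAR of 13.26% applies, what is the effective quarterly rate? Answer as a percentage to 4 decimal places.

3.1619%

The per-quarter rate i satisfies (1 + i)^4 = 1 + 0.1326.
i = 1.1326^(1/4) − 1 = 0.0316185 = 3.1619%.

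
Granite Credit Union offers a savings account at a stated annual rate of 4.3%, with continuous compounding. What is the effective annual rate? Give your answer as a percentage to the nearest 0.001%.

With continuous compounding, EAR = e^0.043 − 1.
e^0.043 = 1.043938, so EAR = 0.043938 = 4.394%.

4.394%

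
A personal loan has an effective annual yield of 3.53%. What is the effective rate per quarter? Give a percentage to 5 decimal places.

The per-quarter rate i satisfies (1 + i)^4 = 1 + 0.0353.
i = 1.0353^(1/4) − 1 = 0.0087105 = 0.87105%.

0.87105%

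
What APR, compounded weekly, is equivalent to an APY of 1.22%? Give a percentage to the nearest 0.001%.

1.213%

(1 + r/52)^52 − 1 = 0.0122, so 1 + r/52 = 1.0122^(1/52).
r/52 = 0.000233, so r = 0.012128 = 1.213%.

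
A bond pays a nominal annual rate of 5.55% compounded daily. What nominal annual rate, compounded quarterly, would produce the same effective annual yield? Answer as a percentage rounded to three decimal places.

EAR = (1 + 0.0555/365)^365 − 1 = 0.057065.
Solve (1 + r/4)^4 = 1.057065: r/4 = 1.057065^(1/4) − 1 = 0.013971, so r = 0.055883 = 5.588%.

5.588%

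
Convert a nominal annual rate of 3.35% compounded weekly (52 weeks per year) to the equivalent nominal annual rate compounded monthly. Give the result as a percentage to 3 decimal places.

3.354%

EAR = (1 + 0.0335/52)^52 − 1 = 0.034056.
Solve (1 + r/12)^12 = 1.034056: r/12 = 1.034056^(1/12) − 1 = 0.002795, so r = 0.033536 = 3.354%.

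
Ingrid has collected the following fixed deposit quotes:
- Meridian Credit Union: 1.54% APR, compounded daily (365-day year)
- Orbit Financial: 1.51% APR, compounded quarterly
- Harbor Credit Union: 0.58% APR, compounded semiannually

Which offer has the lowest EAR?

Meridian Credit Union: (1 + 0.0154/365)^365 − 1 = 1.552%
Orbit Financial: (1 + 0.0151/4)^4 − 1 = 1.519%
Harbor Credit Union: (1 + 0.0058/2)^2 − 1 = 0.581%
The lowest effective annual rate is Harbor Credit Union at 0.581%.

Harbor Credit Union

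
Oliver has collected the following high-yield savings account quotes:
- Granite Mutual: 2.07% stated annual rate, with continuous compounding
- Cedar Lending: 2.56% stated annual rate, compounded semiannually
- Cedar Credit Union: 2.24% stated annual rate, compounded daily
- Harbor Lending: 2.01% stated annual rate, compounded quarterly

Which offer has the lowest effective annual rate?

Harbor Lending

Granite Mutual: e^0.0207 − 1 = 2.092%
Cedar Lending: (1 + 0.0256/2)^2 − 1 = 2.576%
Cedar Credit Union: (1 + 0.0224/365)^365 − 1 = 2.265%
Harbor Lending: (1 + 0.0201/4)^4 − 1 = 2.025%
The lowest effective annual rate is Harbor Lending at 2.025%.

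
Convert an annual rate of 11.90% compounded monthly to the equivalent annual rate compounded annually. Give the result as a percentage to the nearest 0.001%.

EAR = (1 + 0.1190/12)^12 − 1 = 0.125710.
Compounded annually, the equivalent nominal rate is the EAR itself: 12.571%.

12.571%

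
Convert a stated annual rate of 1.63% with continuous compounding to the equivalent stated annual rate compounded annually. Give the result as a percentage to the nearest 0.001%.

1.643%

EAR under continuous compounding: e^0.0163 − 1 = 0.016434.
Compounded annually, the equivalent nominal rate is the EAR itself: 1.643%.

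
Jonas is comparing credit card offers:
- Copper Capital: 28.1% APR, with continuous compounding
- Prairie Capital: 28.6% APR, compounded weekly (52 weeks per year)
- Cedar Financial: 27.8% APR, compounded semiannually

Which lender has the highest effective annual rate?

Prairie Capital

Copper Capital: e^0.281 − 1 = 32.445%
Prairie Capital: (1 + 0.286/52)^52 − 1 = 33.005%
Cedar Financial: (1 + 0.278/2)^2 − 1 = 29.732%
The highest effective annual rate is Prairie Capital at 33.005%.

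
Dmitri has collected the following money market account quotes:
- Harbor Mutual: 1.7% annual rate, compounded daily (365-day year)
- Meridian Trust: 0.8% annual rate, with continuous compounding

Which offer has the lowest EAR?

Meridian Trust

Harbor Mutual: (1 + 0.017/365)^365 − 1 = 1.714%
Meridian Trust: e^0.008 − 1 = 0.803%
The lowest effective annual rate is Meridian Trust at 0.803%.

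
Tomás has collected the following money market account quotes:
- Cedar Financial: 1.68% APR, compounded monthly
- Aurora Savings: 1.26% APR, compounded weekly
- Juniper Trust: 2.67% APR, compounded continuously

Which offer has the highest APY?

Cedar Financial: (1 + 0.0168/12)^12 − 1 = 1.693%
Aurora Savings: (1 + 0.0126/52)^52 − 1 = 1.268%
Juniper Trust: e^0.0267 − 1 = 2.706%
The highest effective annual rate is Juniper Trust at 2.706%.

Juniper Trust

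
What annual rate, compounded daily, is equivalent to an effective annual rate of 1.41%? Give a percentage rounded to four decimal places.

1.4002%

(1 + r/365)^365 − 1 = 0.0141, so 1 + r/365 = 1.0141^(1/365).
r/365 = 0.000038, so r = 0.014002 = 1.4002%.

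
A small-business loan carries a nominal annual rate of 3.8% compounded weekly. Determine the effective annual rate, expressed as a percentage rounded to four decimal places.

EAR = (1 + 0.038/52)^52 − 1.
= (1 + 0.000731)^52 − 1 = 1.038717 − 1 = 3.8717%.

3.8717%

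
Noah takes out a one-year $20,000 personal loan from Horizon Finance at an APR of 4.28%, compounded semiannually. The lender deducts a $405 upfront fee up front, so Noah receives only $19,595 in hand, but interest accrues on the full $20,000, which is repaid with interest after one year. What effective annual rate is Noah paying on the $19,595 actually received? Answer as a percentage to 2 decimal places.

6.48%

Amount owed after one year: 20,000 × (1 + 0.0428/2)^2 = 20,000 × 1.043258 = $20,865.16.
Effective rate on net proceeds: 20,865.16 / 19,595 − 1 = 0.064821 = 6.48%.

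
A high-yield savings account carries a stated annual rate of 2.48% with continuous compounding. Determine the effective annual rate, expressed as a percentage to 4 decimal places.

2.5110%

With continuous compounding, EAR = e^0.0248 − 1.
e^0.0248 = 1.025110, so EAR = 0.025110 = 2.5110%.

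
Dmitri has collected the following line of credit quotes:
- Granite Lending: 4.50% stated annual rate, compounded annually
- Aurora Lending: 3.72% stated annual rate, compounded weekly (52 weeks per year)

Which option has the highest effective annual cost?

Granite Lending

Granite Lending: compounded annually, EAR = 4.500%
Aurora Lending: (1 + 0.0372/52)^52 − 1 = 3.789%
The highest effective annual rate is Granite Lending at 4.500%.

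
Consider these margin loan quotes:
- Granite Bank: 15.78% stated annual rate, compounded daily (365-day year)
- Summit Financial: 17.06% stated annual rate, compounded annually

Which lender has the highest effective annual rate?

Granite Bank

Granite Bank: (1 + 0.1578/365)^365 − 1 = 17.089%
Summit Financial: compounded annually, EAR = 17.060%
The highest effective annual rate is Granite Bank at 17.089%.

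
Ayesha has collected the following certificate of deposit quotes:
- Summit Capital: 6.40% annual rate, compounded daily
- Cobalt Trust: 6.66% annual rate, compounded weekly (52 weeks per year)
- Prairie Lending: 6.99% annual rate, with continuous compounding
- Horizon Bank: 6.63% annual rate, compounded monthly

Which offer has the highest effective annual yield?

Prairie Lending

Summit Capital: (1 + 0.0640/365)^365 − 1 = 6.609%
Cobalt Trust: (1 + 0.0666/52)^52 − 1 = 6.882%
Prairie Lending: e^0.0699 − 1 = 7.240%
Horizon Bank: (1 + 0.0663/12)^12 − 1 = 6.835%
The highest effective annual rate is Prairie Lending at 7.240%.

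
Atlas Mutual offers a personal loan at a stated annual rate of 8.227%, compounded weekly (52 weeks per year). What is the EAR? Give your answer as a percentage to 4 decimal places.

EAR = (1 + 0.08227/52)^52 − 1.
= (1 + 0.001582)^52 − 1 = 1.085678 − 1 = 8.5678%.

8.5678%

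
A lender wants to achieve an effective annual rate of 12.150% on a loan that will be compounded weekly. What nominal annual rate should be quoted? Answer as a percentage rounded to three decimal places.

11.479%

(1 + r/52)^52 − 1 = 0.12150, so 1 + r/52 = 1.12150^(1/52).
r/52 = 0.002208, so r = 0.114794 = 11.479%.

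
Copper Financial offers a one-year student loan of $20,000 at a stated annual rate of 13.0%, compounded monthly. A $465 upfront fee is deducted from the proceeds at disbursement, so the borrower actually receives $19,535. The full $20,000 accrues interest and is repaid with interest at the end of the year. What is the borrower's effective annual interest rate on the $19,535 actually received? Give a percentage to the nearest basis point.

16.51%

Amount owed after one year: 20,000 × (1 + 0.130/12)^12 = 20,000 × 1.138032 = $22,760.65.
Effective rate on net proceeds: 22,760.65 / 19,535 − 1 = 0.165122 = 16.51%.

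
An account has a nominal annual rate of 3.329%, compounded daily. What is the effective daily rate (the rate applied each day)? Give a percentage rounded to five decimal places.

0.00912%

With a nominal annual rate compounded daily, the periodic rate is the nominal rate divided by 365.
i = 0.03329 / 365 = 0.0000912 = 0.00912%.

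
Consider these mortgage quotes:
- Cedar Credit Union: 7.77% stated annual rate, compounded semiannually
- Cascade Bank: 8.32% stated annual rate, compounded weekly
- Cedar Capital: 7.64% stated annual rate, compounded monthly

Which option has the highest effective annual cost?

Cascade Bank

Cedar Credit Union: (1 + 0.0777/2)^2 − 1 = 7.921%
Cascade Bank: (1 + 0.0832/52)^52 − 1 = 8.669%
Cedar Capital: (1 + 0.0764/12)^12 − 1 = 7.913%
The highest effective annual rate is Cascade Bank at 8.669%.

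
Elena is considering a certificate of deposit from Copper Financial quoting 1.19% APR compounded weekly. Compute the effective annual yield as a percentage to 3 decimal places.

EAR = (1 + 0.0119/52)^52 − 1.
= 1.011970 − 1 = 1.197%.

1.197%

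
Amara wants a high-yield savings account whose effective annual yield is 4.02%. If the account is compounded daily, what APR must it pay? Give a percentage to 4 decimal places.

(1 + r/365)^365 − 1 = 0.0402, so 1 + r/365 = 1.0402^(1/365).
r/365 = 0.000108, so r = 0.039415 = 3.9415%.

3.9415%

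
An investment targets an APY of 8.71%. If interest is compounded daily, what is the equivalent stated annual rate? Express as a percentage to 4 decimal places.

8.3523%

(1 + r/365)^365 − 1 = 0.0871, so 1 + r/365 = 1.0871^(1/365).
r/365 = 0.000229, so r = 0.083523 = 8.3523%.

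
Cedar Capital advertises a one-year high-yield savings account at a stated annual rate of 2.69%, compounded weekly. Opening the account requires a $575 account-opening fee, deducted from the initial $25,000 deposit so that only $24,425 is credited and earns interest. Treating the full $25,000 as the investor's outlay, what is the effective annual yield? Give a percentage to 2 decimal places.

0.36%

Value after one year: 24,425 × (1 + 0.0269/52)^52 = 24,425 × 1.027258 = $25,090.77.
Effective yield on the $25,000 outlay: 25,090.77 / 25,000 − 1 = 0.003631 = 0.36%.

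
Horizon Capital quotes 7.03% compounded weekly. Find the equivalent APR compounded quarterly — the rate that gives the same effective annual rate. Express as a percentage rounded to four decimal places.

7.0873%

EAR = (1 + 0.0703/52)^52 − 1 = 0.072779.
Solve (1 + r/4)^4 = 1.072779: r/4 = 1.072779^(1/4) − 1 = 0.017718, so r = 0.070873 = 7.0873%.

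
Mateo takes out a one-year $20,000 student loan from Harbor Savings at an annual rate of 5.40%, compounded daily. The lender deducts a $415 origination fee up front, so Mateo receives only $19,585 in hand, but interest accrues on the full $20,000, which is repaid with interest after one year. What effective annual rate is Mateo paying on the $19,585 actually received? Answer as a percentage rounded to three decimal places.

Amount owed after one year: 20,000 × (1 + 0.0540/365)^365 = 20,000 × 1.055480 = $21,109.61.
Effective rate on net proceeds: 21,109.61 / 19,585 − 1 = 0.077846 = 7.785%.

7.785%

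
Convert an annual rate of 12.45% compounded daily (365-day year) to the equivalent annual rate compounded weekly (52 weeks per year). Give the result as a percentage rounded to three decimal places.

12.463%

EAR = (1 + 0.1245/365)^365 − 1 = 0.132558.
Solve (1 + r/52)^52 = 1.132558: r/52 = 1.132558^(1/52) − 1 = 0.002397, so r = 0.124628 = 12.463%.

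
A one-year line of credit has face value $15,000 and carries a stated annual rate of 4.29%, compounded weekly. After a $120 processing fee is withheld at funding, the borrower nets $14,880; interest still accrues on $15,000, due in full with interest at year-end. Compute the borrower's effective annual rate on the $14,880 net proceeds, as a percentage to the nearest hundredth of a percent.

Amount owed after one year: 15,000 × (1 + 0.0429/52)^52 = 15,000 × 1.043815 = $15,657.23.
Effective rate on net proceeds: 15,657.23 / 14,880 − 1 = 0.052233 = 5.22%.

5.22%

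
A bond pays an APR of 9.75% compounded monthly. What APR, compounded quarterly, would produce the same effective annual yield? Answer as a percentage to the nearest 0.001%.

EAR = (1 + 0.0975/12)^12 − 1 = 0.101977.
Solve (1 + r/4)^4 = 1.101977: r/4 = 1.101977^(1/4) − 1 = 0.024574, so r = 0.098294 = 9.829%.

9.829%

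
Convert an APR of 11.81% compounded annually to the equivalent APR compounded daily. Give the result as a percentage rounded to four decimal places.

11.1648%

Compounded annually, EAR = nominal = 0.118100.
Solve (1 + r/365)^365 = 1.118100: r/365 = 1.118100^(1/365) − 1 = 0.000306, so r = 0.111648 = 11.1648%.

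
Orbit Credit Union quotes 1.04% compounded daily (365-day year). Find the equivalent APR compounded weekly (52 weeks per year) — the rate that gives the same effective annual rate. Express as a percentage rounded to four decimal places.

1.0401%

EAR = (1 + 0.0104/365)^365 − 1 = 0.010454.
Solve (1 + r/52)^52 = 1.010454: r/52 = 1.010454^(1/52) − 1 = 0.000200, so r = 0.010401 = 1.0401%.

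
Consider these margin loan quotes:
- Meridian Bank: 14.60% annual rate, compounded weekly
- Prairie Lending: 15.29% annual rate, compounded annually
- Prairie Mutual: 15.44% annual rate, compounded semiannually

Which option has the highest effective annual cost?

Meridian Bank: (1 + 0.1460/52)^52 − 1 = 15.696%
Prairie Lending: compounded annually, EAR = 15.290%
Prairie Mutual: (1 + 0.1544/2)^2 − 1 = 16.036%
The highest effective annual rate is Prairie Mutual at 16.036%.

Prairie Mutual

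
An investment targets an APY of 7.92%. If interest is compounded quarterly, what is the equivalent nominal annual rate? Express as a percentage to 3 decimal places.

7.695%

(1 + r/4)^4 − 1 = 0.0792, so 1 + r/4 = 1.0792^(1/4).
r/4 = 0.019238, so r = 0.076951 = 7.695%.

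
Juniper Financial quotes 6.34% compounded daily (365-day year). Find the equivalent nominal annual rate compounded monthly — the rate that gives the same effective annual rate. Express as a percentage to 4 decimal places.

6.3562%

EAR = (1 + 0.0634/365)^365 − 1 = 0.065447.
Solve (1 + r/12)^12 = 1.065447: r/12 = 1.065447^(1/12) − 1 = 0.005297, so r = 0.063562 = 6.3562%.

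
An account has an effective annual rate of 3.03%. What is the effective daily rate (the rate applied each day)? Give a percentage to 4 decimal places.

0.0082%

The per-day rate i satisfies (1 + i)^365 = 1 + 0.0303.
i = 1.0303^(1/365) − 1 = 0.0000818 = 0.0082%.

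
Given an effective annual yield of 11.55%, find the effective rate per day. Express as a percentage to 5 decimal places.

The per-day rate i satisfies (1 + i)^365 = 1 + 0.1155.
i = 1.1155^(1/365) − 1 = 0.0002995 = 0.02995%.

0.02995%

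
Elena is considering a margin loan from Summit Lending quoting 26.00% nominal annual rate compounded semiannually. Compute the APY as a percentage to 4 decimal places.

EAR = (1 + 0.2600/2)^2 − 1.
= (1 + 0.130000)^2 − 1 = 1.276900 − 1 = 27.6900%.

27.6900%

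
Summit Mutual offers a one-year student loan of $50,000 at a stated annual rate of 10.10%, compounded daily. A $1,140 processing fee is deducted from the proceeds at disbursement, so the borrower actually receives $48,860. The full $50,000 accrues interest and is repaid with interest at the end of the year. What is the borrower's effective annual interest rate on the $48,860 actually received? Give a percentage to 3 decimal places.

Amount owed after one year: 50,000 × (1 + 0.1010/365)^365 = 50,000 × 1.106261 = $55,313.06.
Effective rate on net proceeds: 55,313.06 / 48,860 − 1 = 0.132072 = 13.207%.

13.207%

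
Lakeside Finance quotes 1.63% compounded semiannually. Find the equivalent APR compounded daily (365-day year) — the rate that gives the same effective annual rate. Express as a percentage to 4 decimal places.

EAR = (1 + 0.0163/2)^2 − 1 = 0.016366.
Solve (1 + r/365)^365 = 1.016366: r/365 = 1.016366^(1/365) − 1 = 0.000044, so r = 0.016234 = 1.6234%.

1.6234%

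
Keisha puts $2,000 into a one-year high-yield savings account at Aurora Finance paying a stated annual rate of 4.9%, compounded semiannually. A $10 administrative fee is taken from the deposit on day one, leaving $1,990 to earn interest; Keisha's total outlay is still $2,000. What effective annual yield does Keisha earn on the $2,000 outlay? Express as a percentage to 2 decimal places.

4.44%

Value after one year: 1,990 × (1 + 0.049/2)^2 = 1,990 × 1.049600 = $2,088.70.
Effective yield on the $2,000 outlay: 2,088.70 / 2,000 − 1 = 0.044352 = 4.44%.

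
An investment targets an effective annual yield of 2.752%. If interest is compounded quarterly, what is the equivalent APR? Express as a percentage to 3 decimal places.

2.724%

(1 + r/4)^4 − 1 = 0.02752, so 1 + r/4 = 1.02752^(1/4).
r/4 = 0.006810, so r = 0.027240 = 2.724%.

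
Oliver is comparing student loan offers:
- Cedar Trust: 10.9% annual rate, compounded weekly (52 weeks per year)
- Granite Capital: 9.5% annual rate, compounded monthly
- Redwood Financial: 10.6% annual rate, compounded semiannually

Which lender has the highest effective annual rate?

Cedar Trust: (1 + 0.109/52)^52 − 1 = 11.504%
Granite Capital: (1 + 0.095/12)^12 − 1 = 9.925%
Redwood Financial: (1 + 0.106/2)^2 − 1 = 10.881%
The highest effective annual rate is Cedar Trust at 11.504%.

Cedar Trust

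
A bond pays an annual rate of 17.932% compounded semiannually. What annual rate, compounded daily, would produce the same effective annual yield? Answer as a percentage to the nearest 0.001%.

17.177%

EAR = (1 + 0.17932/2)^2 − 1 = 0.187359.
Solve (1 + r/365)^365 = 1.187359: r/365 = 1.187359^(1/365) − 1 = 0.000471, so r = 0.171772 = 17.177%.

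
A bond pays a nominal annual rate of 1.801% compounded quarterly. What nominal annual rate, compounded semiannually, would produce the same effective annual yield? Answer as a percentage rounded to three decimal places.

EAR = (1 + 0.01801/4)^4 − 1 = 0.018132.
Solve (1 + r/2)^2 = 1.018132: r/2 = 1.018132^(1/2) − 1 = 0.009025, so r = 0.018051 = 1.805%.

1.805%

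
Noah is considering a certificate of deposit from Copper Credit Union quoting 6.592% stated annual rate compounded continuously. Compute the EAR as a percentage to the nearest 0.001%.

6.814%

With continuous compounding, EAR = e^0.06592 − 1.
e^0.06592 = 1.068141, so EAR = 0.068141 = 6.814%.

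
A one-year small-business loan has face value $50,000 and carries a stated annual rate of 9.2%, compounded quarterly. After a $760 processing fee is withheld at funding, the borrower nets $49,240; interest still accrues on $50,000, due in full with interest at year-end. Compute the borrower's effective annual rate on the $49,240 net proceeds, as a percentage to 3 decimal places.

Amount owed after one year: 50,000 × (1 + 0.092/4)^4 = 50,000 × 1.095223 = $54,761.15.
Effective rate on net proceeds: 54,761.15 / 49,240 − 1 = 0.112127 = 11.213%.

11.213%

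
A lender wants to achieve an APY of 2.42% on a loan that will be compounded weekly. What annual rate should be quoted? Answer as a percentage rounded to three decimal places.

2.392%

(1 + r/52)^52 − 1 = 0.0242, so 1 + r/52 = 1.0242^(1/52).
r/52 = 0.000460, so r = 0.023917 = 2.392%.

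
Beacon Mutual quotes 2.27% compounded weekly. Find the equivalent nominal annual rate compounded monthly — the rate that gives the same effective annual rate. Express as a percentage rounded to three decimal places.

2.272%

EAR = (1 + 0.0227/52)^52 − 1 = 0.022955.
Solve (1 + r/12)^12 = 1.022955: r/12 = 1.022955^(1/12) − 1 = 0.001893, so r = 0.022717 = 2.272%.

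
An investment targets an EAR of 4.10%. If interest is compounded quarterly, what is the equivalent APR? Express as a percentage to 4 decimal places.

(1 + r/4)^4 − 1 = 0.0410, so 1 + r/4 = 1.0410^(1/4).
r/4 = 0.010096, so r = 0.040384 = 4.0384%.

4.0384%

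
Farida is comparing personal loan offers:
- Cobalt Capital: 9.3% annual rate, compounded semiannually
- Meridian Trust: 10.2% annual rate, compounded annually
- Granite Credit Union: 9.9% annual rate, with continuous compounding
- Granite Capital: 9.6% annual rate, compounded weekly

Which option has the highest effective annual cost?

Cobalt Capital: (1 + 0.093/2)^2 − 1 = 9.516%
Meridian Trust: compounded annually, EAR = 10.200%
Granite Credit Union: e^0.099 − 1 = 10.407%
Granite Capital: (1 + 0.096/52)^52 − 1 = 10.066%
The highest effective annual rate is Granite Credit Union at 10.407%.

Granite Credit Union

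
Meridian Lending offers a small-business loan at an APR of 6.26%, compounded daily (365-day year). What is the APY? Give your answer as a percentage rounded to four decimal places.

6.4595%

EAR = (1 + 0.0626/365)^365 − 1.
= (1 + 0.000172)^365 − 1 = 1.064595 − 1 = 6.4595%.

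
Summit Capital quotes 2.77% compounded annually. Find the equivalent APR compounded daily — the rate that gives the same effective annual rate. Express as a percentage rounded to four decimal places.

Compounded annually, EAR = nominal = 0.027700.
Solve (1 + r/365)^365 = 1.027700: r/365 = 1.027700^(1/365) − 1 = 0.000075, so r = 0.027324 = 2.7324%.

2.7324%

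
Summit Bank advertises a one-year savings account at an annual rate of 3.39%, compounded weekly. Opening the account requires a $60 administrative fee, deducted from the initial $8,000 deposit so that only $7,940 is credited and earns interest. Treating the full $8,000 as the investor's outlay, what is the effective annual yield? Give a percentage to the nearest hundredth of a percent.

2.67%

Value after one year: 7,940 × (1 + 0.0339/52)^52 = 7,940 × 1.034470 = $8,213.69.
Effective yield on the $8,000 outlay: 8,213.69 / 8,000 − 1 = 0.026711 = 2.67%.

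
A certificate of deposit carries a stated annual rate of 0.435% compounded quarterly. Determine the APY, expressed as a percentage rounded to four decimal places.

EAR = (1 + 0.00435/4)^4 − 1.
= (1 + 0.001087)^4 − 1 = 1.004357 − 1 = 0.4357%.

0.4357%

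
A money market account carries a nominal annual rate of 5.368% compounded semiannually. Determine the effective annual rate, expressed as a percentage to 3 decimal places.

5.440%

EAR = (1 + 0.05368/2)^2 − 1.
= 1.054400 − 1 = 5.440%.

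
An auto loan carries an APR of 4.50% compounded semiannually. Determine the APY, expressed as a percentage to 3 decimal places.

EAR = (1 + 0.0450/2)^2 − 1.
= 1.045506 − 1 = 4.551%.

4.551%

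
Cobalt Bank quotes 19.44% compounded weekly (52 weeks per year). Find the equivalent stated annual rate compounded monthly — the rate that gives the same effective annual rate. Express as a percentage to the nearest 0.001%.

EAR = (1 + 0.1944/52)^52 − 1 = 0.214142.
Solve (1 + r/12)^12 = 1.214142: r/12 = 1.214142^(1/12) − 1 = 0.016301, so r = 0.195615 = 19.561%.

19.561%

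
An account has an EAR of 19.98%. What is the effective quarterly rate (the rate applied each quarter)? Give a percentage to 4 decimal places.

4.6592%

The per-quarter rate i satisfies (1 + i)^4 = 1 + 0.1998.
i = 1.1998^(1/4) − 1 = 0.0465915 = 4.6592%.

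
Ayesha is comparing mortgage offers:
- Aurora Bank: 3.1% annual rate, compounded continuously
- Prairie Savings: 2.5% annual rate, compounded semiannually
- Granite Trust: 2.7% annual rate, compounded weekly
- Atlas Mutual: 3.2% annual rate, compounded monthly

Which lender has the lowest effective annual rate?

Prairie Savings

Aurora Bank: e^0.031 − 1 = 3.149%
Prairie Savings: (1 + 0.025/2)^2 − 1 = 2.516%
Granite Trust: (1 + 0.027/52)^52 − 1 = 2.736%
Atlas Mutual: (1 + 0.032/12)^12 − 1 = 3.247%
The lowest effective annual rate is Prairie Savings at 2.516%.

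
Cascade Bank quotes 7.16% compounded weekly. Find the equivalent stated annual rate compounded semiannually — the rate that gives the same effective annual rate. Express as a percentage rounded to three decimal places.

EAR = (1 + 0.0716/52)^52 − 1 = 0.074173.
Solve (1 + r/2)^2 = 1.074173: r/2 = 1.074173^(1/2) − 1 = 0.036423, so r = 0.072846 = 7.285%.

7.285%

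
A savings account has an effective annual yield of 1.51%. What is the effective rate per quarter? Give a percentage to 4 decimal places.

0.3754%

The per-quarter rate i satisfies (1 + i)^4 = 1 + 0.0151.
i = 1.0151^(1/4) − 1 = 0.0037538 = 0.3754%.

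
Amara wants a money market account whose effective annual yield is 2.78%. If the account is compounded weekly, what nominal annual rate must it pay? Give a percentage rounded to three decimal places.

2.743%

(1 + r/52)^52 − 1 = 0.0278, so 1 + r/52 = 1.0278^(1/52).
r/52 = 0.000527, so r = 0.027428 = 2.743%.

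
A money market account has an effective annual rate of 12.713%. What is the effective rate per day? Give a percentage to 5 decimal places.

The per-day rate i satisfies (1 + i)^365 = 1 + 0.12713.
i = 1.12713^(1/365) − 1 = 0.0003279 = 0.03279%.

0.03279%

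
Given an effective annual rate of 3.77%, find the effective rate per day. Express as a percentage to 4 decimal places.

The per-day rate i satisfies (1 + i)^365 = 1 + 0.0377.
i = 1.0377^(1/365) − 1 = 0.0001014 = 0.0101%.

0.0101%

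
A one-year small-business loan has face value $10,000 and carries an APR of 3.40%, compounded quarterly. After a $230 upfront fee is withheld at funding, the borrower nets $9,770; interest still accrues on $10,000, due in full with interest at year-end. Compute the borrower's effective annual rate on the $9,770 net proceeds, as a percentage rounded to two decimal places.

Amount owed after one year: 10,000 × (1 + 0.0340/4)^4 = 10,000 × 1.034436 = $10,344.36.
Effective rate on net proceeds: 10,344.36 / 9,770 − 1 = 0.058788 = 5.88%.

5.88%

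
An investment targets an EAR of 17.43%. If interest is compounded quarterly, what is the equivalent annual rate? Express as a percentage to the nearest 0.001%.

16.394%

(1 + r/4)^4 − 1 = 0.1743, so 1 + r/4 = 1.1743^(1/4).
r/4 = 0.040986, so r = 0.163943 = 16.394%.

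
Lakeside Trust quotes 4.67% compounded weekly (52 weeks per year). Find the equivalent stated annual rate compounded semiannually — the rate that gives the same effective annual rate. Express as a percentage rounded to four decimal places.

EAR = (1 + 0.0467/52)^52 − 1 = 0.047786.
Solve (1 + r/2)^2 = 1.047786: r/2 = 1.047786^(1/2) − 1 = 0.023614, so r = 0.047228 = 4.7228%.

4.7228%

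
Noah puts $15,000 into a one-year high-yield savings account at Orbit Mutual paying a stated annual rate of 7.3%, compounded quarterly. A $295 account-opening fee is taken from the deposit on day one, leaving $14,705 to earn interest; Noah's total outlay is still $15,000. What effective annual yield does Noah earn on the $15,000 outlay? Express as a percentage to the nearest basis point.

5.39%

Value after one year: 14,705 × (1 + 0.073/4)^4 = 14,705 × 1.075023 = $15,808.21.
Effective yield on the $15,000 outlay: 15,808.21 / 15,000 − 1 = 0.053881 = 5.39%.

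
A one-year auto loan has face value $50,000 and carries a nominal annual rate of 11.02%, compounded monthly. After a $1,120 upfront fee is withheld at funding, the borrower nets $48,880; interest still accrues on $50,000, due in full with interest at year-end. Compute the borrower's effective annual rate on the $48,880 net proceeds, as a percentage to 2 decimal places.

14.15%

Amount owed after one year: 50,000 × (1 + 0.1102/12)^12 = 50,000 × 1.115940 = $55,797.00.
Effective rate on net proceeds: 55,797.00 / 48,880 − 1 = 0.141510 = 14.15%.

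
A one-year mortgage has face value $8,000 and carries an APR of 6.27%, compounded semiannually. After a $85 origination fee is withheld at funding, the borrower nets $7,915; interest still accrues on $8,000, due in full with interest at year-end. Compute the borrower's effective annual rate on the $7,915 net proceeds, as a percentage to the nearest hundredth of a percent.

Amount owed after one year: 8,000 × (1 + 0.0627/2)^2 = 8,000 × 1.063683 = $8,509.46.
Effective rate on net proceeds: 8,509.46 / 7,915 − 1 = 0.075106 = 7.51%.

7.51%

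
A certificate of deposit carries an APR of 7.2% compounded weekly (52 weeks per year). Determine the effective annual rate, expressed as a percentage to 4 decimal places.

EAR = (1 + 0.072/52)^52 − 1.
= (1 + 0.001385)^52 − 1 = 1.074602 − 1 = 7.4602%.

7.4602%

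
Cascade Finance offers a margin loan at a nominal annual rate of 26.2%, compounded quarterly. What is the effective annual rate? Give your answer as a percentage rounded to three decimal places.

EAR = (1 + 0.262/4)^4 − 1.
= (1 + 0.065500)^4 − 1 = 1.288884 − 1 = 28.888%.

28.888%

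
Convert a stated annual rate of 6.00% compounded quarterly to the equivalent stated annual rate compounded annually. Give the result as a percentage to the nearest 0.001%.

6.136%

EAR = (1 + 0.0600/4)^4 − 1 = 0.061364.
Compounded annually, the equivalent nominal rate is the EAR itself: 6.136%.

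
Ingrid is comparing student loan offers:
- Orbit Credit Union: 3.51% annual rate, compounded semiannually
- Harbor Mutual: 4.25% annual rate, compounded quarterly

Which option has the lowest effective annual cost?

Orbit Credit Union: (1 + 0.0351/2)^2 − 1 = 3.541%
Harbor Mutual: (1 + 0.0425/4)^4 − 1 = 4.318%
The lowest effective annual rate is Orbit Credit Union at 3.541%.

Orbit Credit Union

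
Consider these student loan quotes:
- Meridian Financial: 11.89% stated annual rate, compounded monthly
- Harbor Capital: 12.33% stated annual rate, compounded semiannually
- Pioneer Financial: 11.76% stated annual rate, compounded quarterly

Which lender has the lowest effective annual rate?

Meridian Financial: (1 + 0.1189/12)^12 − 1 = 12.560%
Harbor Capital: (1 + 0.1233/2)^2 − 1 = 12.710%
Pioneer Financial: (1 + 0.1176/4)^4 − 1 = 12.289%
The lowest effective annual rate is Pioneer Financial at 12.289%.

Pioneer Financial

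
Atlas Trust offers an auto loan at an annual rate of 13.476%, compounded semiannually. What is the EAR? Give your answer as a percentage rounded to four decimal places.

13.9300%

EAR = (1 + 0.13476/2)^2 − 1.
= 1.139300 − 1 = 13.9300%.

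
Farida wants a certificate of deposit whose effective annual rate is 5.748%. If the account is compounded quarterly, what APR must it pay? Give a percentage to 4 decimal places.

5.6281%

(1 + r/4)^4 − 1 = 0.05748, so 1 + r/4 = 1.05748^(1/4).
r/4 = 0.014070, so r = 0.056281 = 5.6281%.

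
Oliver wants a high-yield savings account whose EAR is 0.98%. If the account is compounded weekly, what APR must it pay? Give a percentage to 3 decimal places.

0.975%

(1 + r/52)^52 − 1 = 0.0098, so 1 + r/52 = 1.0098^(1/52).
r/52 = 0.000188, so r = 0.009753 = 0.975%.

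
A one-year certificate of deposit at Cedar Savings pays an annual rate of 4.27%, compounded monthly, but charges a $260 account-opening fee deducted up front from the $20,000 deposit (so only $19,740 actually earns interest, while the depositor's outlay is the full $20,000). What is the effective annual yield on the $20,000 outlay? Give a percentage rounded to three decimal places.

2.998%

Value after one year: 19,740 × (1 + 0.0427/12)^12 = 19,740 × 1.043546 = $20,599.59.
Effective yield on the $20,000 outlay: 20,599.59 / 20,000 − 1 = 0.029980 = 2.998%.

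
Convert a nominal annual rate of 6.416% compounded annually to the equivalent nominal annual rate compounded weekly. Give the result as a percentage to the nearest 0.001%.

6.222%

Compounded annually, EAR = nominal = 0.064160.
Solve (1 + r/52)^52 = 1.064160: r/52 = 1.064160^(1/52) − 1 = 0.001197, so r = 0.062223 = 6.222%.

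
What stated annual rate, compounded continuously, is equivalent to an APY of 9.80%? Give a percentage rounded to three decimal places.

9.349%

Continuous: nominal r satisfies e^r − 1 = 0.0980.
r = ln(1 + 0.0980) = ln(1.0980) = 0.093490 = 9.349%.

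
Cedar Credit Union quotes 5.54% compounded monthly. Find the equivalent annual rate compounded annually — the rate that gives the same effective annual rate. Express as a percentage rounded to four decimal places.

5.6829%

EAR = (1 + 0.0554/12)^12 − 1 = 0.056829.
Compounded annually, the equivalent nominal rate is the EAR itself: 5.6829%.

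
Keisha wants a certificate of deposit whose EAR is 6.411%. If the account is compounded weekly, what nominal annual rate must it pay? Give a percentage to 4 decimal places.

(1 + r/52)^52 − 1 = 0.06411, so 1 + r/52 = 1.06411^(1/52).
r/52 = 0.001196, so r = 0.062176 = 6.2176%.

6.2176%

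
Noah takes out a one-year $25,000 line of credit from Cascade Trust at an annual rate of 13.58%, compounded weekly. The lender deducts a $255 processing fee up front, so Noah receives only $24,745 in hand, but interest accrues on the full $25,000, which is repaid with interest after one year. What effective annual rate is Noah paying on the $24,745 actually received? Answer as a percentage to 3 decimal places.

Amount owed after one year: 25,000 × (1 + 0.1358/52)^52 = 25,000 × 1.145250 = $28,631.25.
Effective rate on net proceeds: 28,631.25 / 24,745 − 1 = 0.157052 = 15.705%.

15.705%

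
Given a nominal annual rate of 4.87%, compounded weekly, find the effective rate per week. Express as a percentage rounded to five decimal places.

0.09365%

With a nominal annual rate compounded weekly, the periodic rate is the nominal rate divided by 52.
i = 0.0487 / 52 = 0.0009365 = 0.09365%.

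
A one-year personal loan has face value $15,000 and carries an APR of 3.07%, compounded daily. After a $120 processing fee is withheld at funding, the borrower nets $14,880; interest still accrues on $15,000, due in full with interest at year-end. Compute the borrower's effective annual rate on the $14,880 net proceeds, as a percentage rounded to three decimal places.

Amount owed after one year: 15,000 × (1 + 0.0307/365)^365 = 15,000 × 1.031175 = $15,467.62.
Effective rate on net proceeds: 15,467.62 / 14,880 − 1 = 0.039491 = 3.949%.

3.949%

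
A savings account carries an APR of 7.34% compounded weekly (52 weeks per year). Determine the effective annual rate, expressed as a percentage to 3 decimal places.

7.611%

EAR = (1 + 0.0734/52)^52 − 1.
= (1 + 0.001412)^52 − 1 = 1.076105 − 1 = 7.611%.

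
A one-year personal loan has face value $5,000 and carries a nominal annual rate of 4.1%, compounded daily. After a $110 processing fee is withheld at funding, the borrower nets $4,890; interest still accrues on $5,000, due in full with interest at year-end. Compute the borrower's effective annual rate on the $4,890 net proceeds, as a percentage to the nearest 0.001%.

Amount owed after one year: 5,000 × (1 + 0.041/365)^365 = 5,000 × 1.041850 = $5,209.25.
Effective rate on net proceeds: 5,209.25 / 4,890 − 1 = 0.065286 = 6.529%.

6.529%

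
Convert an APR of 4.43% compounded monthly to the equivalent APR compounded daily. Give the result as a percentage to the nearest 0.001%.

4.422%

EAR = (1 + 0.0443/12)^12 − 1 = 0.045211.
Solve (1 + r/365)^365 = 1.045211: r/365 = 1.045211^(1/365) − 1 = 0.000121, so r = 0.044221 = 4.422%.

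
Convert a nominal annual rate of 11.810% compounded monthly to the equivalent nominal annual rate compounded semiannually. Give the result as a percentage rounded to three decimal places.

EAR = (1 + 0.11810/12)^12 − 1 = 0.124707.
Solve (1 + r/2)^2 = 1.124707: r/2 = 1.124707^(1/2) − 1 = 0.060522, so r = 0.121044 = 12.104%.

12.104%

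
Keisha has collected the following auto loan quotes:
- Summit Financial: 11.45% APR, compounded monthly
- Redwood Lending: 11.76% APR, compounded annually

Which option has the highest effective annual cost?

Summit Financial

Summit Financial: (1 + 0.1145/12)^12 − 1 = 12.070%
Redwood Lending: compounded annually, EAR = 11.760%
The highest effective annual rate is Summit Financial at 12.070%.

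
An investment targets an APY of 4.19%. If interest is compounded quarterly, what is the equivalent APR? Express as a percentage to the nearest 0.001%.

(1 + r/4)^4 − 1 = 0.0419, so 1 + r/4 = 1.0419^(1/4).
r/4 = 0.010314, so r = 0.041257 = 4.126%.

4.126%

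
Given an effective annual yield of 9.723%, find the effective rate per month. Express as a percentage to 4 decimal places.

0.7762%

The per-month rate i satisfies (1 + i)^12 = 1 + 0.09723.
i = 1.09723^(1/12) − 1 = 0.0077624 = 0.7762%.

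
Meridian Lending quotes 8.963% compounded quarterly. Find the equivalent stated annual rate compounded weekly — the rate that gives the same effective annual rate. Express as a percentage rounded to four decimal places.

EAR = (1 + 0.08963/4)^4 − 1 = 0.092688.
Solve (1 + r/52)^52 = 1.092688: r/52 = 1.092688^(1/52) − 1 = 0.001706, so r = 0.088716 = 8.8716%.

8.8716%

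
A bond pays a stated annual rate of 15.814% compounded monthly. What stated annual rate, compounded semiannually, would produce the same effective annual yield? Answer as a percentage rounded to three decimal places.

16.344%

EAR = (1 + 0.15814/12)^12 − 1 = 0.170121.
Solve (1 + r/2)^2 = 1.170121: r/2 = 1.170121^(1/2) − 1 = 0.081721, so r = 0.163443 = 16.344%.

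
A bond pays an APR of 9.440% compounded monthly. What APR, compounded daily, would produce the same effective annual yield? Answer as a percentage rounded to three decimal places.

9.404%

EAR = (1 + 0.09440/12)^12 − 1 = 0.098593.
Solve (1 + r/365)^365 = 1.098593: r/365 = 1.098593^(1/365) − 1 = 0.000258, so r = 0.094043 = 9.404%.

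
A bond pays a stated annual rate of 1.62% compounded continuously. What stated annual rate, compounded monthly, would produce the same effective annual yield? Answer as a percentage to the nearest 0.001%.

1.621%

EAR under continuous compounding: e^0.0162 − 1 = 0.016332.
Solve (1 + r/12)^12 = 1.016332: r/12 = 1.016332^(1/12) − 1 = 0.001351, so r = 0.016211 = 1.621%.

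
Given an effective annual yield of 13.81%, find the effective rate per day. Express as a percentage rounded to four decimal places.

The per-day rate i satisfies (1 + i)^365 = 1 + 0.1381.
i = 1.1381^(1/365) − 1 = 0.0003545 = 0.0354%.

0.0354%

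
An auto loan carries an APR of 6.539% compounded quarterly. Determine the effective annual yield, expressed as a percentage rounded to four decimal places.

EAR = (1 + 0.06539/4)^4 − 1.
= (1 + 0.016348)^4 − 1 = 1.067011 − 1 = 6.7011%.

6.7011%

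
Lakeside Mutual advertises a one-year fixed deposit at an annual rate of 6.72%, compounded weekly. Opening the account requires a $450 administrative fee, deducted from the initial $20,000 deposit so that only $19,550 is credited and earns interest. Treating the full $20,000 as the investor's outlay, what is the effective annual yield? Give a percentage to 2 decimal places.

4.54%

Value after one year: 19,550 × (1 + 0.0672/52)^52 = 19,550 × 1.069463 = $20,908.00.
Effective yield on the $20,000 outlay: 20,908.00 / 20,000 − 1 = 0.045400 = 4.54%.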